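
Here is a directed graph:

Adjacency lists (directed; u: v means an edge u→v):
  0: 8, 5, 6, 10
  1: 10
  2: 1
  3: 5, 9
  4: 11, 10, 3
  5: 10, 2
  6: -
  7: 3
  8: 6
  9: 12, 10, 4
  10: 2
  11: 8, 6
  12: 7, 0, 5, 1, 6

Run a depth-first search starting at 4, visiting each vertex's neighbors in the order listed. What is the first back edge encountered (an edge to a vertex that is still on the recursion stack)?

DFS from 4 (visiting each vertex's neighbors in the order listed); mark gray on enter, black on exit:
4 gray
  11 gray
    8 gray
      6 gray
      6 black
    8 black
    11→6: 6 black — skip
  11 black
  10 gray
    2 gray
      1 gray
        1→10: 10 is gray → back edge
First back edge: 1 → 10.

1→10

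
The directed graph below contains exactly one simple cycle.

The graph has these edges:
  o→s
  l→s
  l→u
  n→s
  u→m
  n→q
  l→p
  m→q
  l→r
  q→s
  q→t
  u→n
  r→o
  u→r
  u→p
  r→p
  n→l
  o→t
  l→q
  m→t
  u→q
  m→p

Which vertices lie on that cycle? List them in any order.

DFS with gray/black marking from l:
l gray
  r gray
    p gray
    p black
    o gray
      t gray
      t black
      s gray
      s black
    o black
  r black
  u gray
    m gray
      q gray
        q→s: s black — skip
        q→t: t black — skip
      q black
      m→t: t black — skip
      m→p: p black — skip
    m black
    u→r: r black — skip
    n gray
      n→s: s black — skip
      n→l: l is gray → back edge
Back edge closes the cycle l → u → n → l; its vertices are {l, n, u}.

l, n, u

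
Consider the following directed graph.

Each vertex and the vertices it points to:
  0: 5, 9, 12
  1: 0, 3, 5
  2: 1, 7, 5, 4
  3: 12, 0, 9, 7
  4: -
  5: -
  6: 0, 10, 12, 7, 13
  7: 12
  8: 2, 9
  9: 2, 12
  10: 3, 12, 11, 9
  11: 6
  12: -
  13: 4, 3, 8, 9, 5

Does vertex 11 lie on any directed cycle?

11 is on a cycle iff 11 can reach itself via ≥1 edge.
11 → 6 → 10 → 11 — yes.

Yes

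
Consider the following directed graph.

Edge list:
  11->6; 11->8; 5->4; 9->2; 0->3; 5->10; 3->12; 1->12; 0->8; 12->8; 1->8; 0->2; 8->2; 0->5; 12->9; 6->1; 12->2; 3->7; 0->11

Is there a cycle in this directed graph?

No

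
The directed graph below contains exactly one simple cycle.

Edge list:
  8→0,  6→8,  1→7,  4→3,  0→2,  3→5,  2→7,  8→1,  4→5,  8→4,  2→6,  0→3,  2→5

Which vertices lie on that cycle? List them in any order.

0, 2, 6, 8

DFS with gray/black marking from 6:
6 gray
  8 gray
    4 gray
      3 gray
        5 gray
        5 black
      3 black
      4→5: 5 black — skip
    4 black
    0 gray
      2 gray
        7 gray
        7 black
        2→6: 6 is gray → back edge
Back edge closes the cycle 6 → 8 → 0 → 2 → 6; its vertices are {0, 2, 6, 8}.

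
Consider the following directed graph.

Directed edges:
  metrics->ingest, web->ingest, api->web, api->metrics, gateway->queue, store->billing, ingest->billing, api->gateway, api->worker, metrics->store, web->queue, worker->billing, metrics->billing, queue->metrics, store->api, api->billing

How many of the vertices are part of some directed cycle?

A vertex is on a directed cycle iff it belongs to a strongly connected component of size ≥ 2 (or has a self-loop).
The vertices on cycles are {api, web, queue, store, gateway, metrics} — 6 in total.

6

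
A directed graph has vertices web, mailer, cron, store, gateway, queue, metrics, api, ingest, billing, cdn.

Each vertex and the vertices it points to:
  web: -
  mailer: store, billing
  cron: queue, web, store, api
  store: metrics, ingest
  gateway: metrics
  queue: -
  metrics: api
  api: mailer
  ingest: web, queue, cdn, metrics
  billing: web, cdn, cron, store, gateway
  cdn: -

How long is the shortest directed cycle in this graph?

For each vertex v, BFS finds the shortest path from v back to v.
The shortest such closed walk is mailer → billing → cron → api → mailer, length 4.

4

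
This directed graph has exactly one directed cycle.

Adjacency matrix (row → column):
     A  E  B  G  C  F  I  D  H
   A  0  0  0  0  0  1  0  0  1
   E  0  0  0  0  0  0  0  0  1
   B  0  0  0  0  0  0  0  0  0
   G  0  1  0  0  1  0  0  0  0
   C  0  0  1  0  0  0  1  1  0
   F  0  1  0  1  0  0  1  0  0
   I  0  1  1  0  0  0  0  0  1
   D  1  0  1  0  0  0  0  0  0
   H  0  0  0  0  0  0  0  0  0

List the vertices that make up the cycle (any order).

A, C, D, F, G

DFS with gray/black marking from F:
F gray
  G gray
    E gray
      H gray
      H black
    E black
    C gray
      B gray
      B black
      I gray
        I→B: B black — skip
        I→H: H black — skip
        I→E: E black — skip
      I black
      D gray
        A gray
          A→H: H black — skip
          A→F: F is gray → back edge
Back edge closes the cycle F → G → C → D → A → F; its vertices are {A, C, D, F, G}.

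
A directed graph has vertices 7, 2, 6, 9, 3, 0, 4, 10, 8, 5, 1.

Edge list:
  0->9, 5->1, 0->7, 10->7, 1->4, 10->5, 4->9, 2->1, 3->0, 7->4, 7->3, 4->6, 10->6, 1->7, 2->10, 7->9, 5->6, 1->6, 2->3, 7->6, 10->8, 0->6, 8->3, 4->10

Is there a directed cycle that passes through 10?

Yes

10 is on a cycle iff 10 can reach itself via ≥1 edge.
10 → 7 → 4 → 10 — yes.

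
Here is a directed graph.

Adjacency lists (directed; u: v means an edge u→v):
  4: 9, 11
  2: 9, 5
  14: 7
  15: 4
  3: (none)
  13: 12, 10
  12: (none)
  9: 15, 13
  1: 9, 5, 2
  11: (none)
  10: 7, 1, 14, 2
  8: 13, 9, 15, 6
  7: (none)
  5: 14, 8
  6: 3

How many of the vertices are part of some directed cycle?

A vertex is on a directed cycle iff it belongs to a strongly connected component of size ≥ 2 (or has a self-loop).
The vertices on cycles are {1, 2, 4, 5, 8, 9, 10, 13, 15} — 9 in total.

9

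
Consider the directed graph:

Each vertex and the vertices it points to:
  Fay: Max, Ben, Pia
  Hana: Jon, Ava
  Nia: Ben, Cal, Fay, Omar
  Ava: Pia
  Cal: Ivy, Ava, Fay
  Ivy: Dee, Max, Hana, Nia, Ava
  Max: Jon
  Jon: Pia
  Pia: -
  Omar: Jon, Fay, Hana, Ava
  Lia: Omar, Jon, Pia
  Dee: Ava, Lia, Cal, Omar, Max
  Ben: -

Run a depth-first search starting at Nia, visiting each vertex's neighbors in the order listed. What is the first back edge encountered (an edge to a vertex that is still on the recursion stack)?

Dee->Cal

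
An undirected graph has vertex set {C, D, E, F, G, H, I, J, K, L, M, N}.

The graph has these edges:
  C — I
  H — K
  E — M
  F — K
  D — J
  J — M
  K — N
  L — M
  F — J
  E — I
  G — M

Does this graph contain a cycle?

DFS, tracking each vertex's parent; an edge to a visited non-parent vertex closes a cycle.
Start from J:
visit J (parent –)
  visit D (parent J)
    D–J: parent, skip
  visit F (parent J)
    F–J: parent, skip
    visit K (parent F)
      K–F: parent, skip
      visit N (parent K)
        N–K: parent, skip
      visit H (parent K)
        H–K: parent, skip
  visit M (parent J)
    visit G (parent M)
      G–M: parent, skip
    visit L (parent M)
      L–M: parent, skip
    visit E (parent M)
      E–M: parent, skip
      visit I (parent E)
        I–E: parent, skip
        visit C (parent I)
          C–I: parent, skip
    M–J: parent, skip
No non-parent visited neighbor found — the graph is a forest.

No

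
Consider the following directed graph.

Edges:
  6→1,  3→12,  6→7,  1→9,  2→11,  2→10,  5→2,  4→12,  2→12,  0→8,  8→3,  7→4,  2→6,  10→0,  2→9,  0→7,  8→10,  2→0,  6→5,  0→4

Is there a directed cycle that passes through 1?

No

1 lies on a cycle iff there is a path from 1 back to itself.
Exploring from 1, it never reaches itself; equivalently, its strongly connected component is a singleton.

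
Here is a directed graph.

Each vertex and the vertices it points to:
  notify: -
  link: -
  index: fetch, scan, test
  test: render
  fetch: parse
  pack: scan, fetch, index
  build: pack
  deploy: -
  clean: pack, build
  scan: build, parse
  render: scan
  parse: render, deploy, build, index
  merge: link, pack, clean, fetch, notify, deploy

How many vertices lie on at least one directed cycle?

8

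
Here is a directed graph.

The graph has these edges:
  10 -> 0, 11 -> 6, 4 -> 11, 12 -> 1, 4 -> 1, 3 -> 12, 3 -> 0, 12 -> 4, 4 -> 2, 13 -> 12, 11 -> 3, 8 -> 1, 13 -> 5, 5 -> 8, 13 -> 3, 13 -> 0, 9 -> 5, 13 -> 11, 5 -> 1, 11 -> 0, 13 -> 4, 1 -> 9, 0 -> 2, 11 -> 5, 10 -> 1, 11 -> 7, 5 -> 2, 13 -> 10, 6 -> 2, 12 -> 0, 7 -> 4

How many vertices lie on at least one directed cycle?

9

A vertex is on a directed cycle iff it belongs to a strongly connected component of size ≥ 2 (or has a self-loop).
The vertices on cycles are {1, 3, 4, 5, 7, 8, 9, 11, 12} — 9 in total.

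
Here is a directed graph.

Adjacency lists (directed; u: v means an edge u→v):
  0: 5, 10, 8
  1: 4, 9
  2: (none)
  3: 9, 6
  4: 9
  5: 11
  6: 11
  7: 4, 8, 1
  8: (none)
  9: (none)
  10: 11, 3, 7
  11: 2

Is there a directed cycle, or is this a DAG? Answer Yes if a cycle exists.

DFS with white/gray/black marking, starting from 5:
5 gray
  11 gray
    2 gray
    2 black
  11 black
5 black
0 gray
  0→5: 5 black — skip
  10 gray
    10→11: 11 black — skip
    3 gray
      9 gray
      9 black
      6 gray
        6→11: 11 black — skip
      6 black
    3 black
    7 gray
      4 gray
        4→9: 9 black — skip
      4 black
      8 gray
      8 black
      1 gray
        1→4: 4 black — skip
        1→9: 9 black — skip
      1 black
    7 black
  10 black
  0→8: 8 black — skip
0 black
Every edge goes to a white or black vertex — no back edge, so the graph is acyclic.

No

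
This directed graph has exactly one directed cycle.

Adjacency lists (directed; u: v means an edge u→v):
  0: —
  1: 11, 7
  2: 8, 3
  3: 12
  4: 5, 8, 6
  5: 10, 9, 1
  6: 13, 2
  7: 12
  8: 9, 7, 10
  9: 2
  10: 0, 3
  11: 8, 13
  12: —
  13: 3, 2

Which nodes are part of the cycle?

2, 8, 9

DFS with gray/black marking from 8:
8 gray
  9 gray
    2 gray
      2→8: 8 is gray → back edge
Back edge closes the cycle 8 → 9 → 2 → 8; its vertices are {2, 8, 9}.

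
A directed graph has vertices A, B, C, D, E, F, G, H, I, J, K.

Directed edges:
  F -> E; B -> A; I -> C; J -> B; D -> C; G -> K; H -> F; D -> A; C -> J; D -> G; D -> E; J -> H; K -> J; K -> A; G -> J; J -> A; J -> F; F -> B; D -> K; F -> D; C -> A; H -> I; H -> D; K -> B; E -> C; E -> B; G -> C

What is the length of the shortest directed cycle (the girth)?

4

For each vertex v, BFS finds the shortest path from v back to v.
The shortest such closed walk is H → I → C → J → H, length 4.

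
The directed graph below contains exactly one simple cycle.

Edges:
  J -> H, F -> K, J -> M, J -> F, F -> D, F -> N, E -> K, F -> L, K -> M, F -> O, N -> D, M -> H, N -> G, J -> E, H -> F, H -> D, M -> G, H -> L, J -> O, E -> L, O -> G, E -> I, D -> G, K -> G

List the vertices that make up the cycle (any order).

F, H, K, M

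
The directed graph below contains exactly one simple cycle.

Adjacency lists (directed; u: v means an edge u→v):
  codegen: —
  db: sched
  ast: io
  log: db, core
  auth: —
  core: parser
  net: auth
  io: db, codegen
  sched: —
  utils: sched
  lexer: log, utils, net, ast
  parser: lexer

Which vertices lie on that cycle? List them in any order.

log, core, lexer, parser

DFS with gray/black marking from lexer:
lexer gray
  log gray
    db gray
      sched gray
      sched black
    db black
    core gray
      parser gray
        parser→lexer: lexer is gray → back edge
Back edge closes the cycle lexer → log → core → parser → lexer; its vertices are {log, core, lexer, parser}.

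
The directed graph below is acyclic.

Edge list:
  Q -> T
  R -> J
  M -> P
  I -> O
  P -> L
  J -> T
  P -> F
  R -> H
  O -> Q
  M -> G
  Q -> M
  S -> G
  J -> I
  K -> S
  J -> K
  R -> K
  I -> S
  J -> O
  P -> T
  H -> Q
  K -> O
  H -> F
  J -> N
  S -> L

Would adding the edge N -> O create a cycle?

No

Adding N→O creates a cycle iff O can already reach N.
Explore from O: no path reaches N. The graph stays acyclic.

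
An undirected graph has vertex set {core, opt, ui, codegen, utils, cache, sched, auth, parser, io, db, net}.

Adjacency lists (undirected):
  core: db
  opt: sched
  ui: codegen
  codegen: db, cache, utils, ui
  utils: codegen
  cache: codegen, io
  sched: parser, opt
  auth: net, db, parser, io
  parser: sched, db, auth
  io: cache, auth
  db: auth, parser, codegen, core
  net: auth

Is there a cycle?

Yes

DFS, tracking each vertex's parent; an edge to a visited non-parent vertex closes a cycle.
Start from core:
visit core (parent –)
  visit db (parent core)
    visit auth (parent db)
      visit net (parent auth)
        net–auth: parent, skip
      auth–db: parent, skip
      visit parser (parent auth)
        visit sched (parent parser)
          sched–parser: parent, skip
          visit opt (parent sched)
            opt–sched: parent, skip
        parser–db: db visited and ≠ parent → cycle
Cycle: db – auth – parser – db.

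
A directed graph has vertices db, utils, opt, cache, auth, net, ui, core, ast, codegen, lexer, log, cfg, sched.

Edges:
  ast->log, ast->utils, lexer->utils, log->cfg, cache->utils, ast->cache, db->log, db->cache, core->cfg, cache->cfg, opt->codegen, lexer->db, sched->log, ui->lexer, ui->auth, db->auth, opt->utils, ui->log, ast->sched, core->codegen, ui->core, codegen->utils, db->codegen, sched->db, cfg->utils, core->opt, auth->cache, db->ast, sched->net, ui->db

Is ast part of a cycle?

Yes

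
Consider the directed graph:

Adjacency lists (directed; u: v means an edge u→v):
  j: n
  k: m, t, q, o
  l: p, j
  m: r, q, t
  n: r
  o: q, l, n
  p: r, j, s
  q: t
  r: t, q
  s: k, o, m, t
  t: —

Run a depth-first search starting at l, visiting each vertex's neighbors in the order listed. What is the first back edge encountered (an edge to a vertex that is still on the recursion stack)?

o→l

DFS from l (visiting each vertex's neighbors in the order listed); mark gray on enter, black on exit:
l gray
  p gray
    r gray
      t gray
      t black
      q gray
        q→t: t black — skip
      q black
    r black
    j gray
      n gray
        n→r: r black — skip
      n black
    j black
    s gray
      k gray
        m gray
          m→r: r black — skip
          m→q: q black — skip
          m→t: t black — skip
        m black
        k→t: t black — skip
        k→q: q black — skip
        o gray
          o→q: q black — skip
          o→l: l is gray → back edge
First back edge: o → l.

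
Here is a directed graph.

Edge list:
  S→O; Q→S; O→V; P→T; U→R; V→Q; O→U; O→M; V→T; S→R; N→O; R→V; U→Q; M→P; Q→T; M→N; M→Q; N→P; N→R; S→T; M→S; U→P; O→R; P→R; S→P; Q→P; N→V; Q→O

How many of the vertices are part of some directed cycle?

9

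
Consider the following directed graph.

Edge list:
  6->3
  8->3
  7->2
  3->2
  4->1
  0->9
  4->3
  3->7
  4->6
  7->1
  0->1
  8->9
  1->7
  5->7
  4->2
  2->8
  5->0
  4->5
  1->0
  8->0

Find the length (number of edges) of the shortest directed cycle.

2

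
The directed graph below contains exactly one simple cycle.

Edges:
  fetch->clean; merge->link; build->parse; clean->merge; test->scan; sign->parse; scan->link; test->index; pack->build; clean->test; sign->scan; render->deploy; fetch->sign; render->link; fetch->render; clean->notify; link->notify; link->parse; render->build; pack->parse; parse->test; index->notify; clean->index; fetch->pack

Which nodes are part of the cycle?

link, scan, test, parse

DFS with gray/black marking from test:
test gray
  scan gray
    link gray
      parse gray
        parse→test: test is gray → back edge
Back edge closes the cycle test → scan → link → parse → test; its vertices are {link, scan, test, parse}.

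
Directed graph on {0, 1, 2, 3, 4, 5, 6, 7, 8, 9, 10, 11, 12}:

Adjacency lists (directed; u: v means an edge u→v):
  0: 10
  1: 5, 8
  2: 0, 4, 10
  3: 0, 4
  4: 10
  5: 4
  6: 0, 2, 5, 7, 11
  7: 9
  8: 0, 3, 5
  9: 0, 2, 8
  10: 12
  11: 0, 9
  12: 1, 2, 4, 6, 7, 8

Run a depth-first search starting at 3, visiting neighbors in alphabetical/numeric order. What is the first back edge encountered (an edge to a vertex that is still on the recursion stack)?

DFS from 3 (visiting neighbors in alphabetical/numeric order); mark gray on enter, black on exit:
3 gray
  0 gray
    10 gray
      12 gray
        1 gray
          5 gray
            4 gray
              4→10: 10 is gray → back edge
First back edge: 4 → 10.

4→10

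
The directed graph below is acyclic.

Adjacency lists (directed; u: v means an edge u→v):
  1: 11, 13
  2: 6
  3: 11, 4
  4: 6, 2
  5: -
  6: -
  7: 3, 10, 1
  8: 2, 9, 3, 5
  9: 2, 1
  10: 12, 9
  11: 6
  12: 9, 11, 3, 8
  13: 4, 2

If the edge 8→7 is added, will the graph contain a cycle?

Yes

Adding 8→7 creates a cycle iff 7 can already reach 8.
Path from 7: 7 → 10 → 12 → 8.
So 7 → … → 8 → 7 is a cycle.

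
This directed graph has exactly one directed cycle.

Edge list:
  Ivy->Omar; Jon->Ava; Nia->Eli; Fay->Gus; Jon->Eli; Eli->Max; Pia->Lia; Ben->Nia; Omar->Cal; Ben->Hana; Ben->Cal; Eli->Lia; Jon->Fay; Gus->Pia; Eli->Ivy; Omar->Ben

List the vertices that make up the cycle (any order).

DFS with gray/black marking from Eli:
Eli gray
  Ivy gray
    Omar gray
      Ben gray
        Nia gray
          Nia→Eli: Eli is gray → back edge
Back edge closes the cycle Eli → Ivy → Omar → Ben → Nia → Eli; its vertices are {Ben, Eli, Ivy, Nia, Omar}.

Ben, Eli, Ivy, Nia, Omar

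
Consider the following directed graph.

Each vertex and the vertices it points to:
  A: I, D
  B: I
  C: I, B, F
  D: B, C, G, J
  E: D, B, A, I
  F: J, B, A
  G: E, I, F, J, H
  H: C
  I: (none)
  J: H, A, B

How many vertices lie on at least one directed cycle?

A vertex is on a directed cycle iff it belongs to a strongly connected component of size ≥ 2 (or has a self-loop).
The vertices on cycles are {A, C, D, E, F, G, H, J} — 8 in total.

8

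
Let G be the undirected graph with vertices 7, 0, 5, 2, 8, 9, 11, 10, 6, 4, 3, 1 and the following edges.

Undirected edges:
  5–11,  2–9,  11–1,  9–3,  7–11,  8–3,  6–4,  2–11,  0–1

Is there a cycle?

No

DFS, tracking each vertex's parent; an edge to a visited non-parent vertex closes a cycle.
Start from 3:
visit 3 (parent –)
  visit 9 (parent 3)
    9–3: parent, skip
    visit 2 (parent 9)
      visit 11 (parent 2)
        visit 1 (parent 11)
          1–11: parent, skip
          visit 0 (parent 1)
            0–1: parent, skip
        11–2: parent, skip
        visit 7 (parent 11)
          7–11: parent, skip
        visit 5 (parent 11)
          5–11: parent, skip
      2–9: parent, skip
  visit 8 (parent 3)
    8–3: parent, skip
visit 10 (parent –)
visit 6 (parent –)
  visit 4 (parent 6)
    4–6: parent, skip
No non-parent visited neighbor found — the graph is a forest.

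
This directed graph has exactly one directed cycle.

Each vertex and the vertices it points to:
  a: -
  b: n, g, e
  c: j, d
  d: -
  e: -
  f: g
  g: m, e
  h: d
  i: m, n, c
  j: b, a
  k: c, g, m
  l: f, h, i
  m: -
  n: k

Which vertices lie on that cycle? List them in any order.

b, c, j, k, n

DFS with gray/black marking from n:
n gray
  k gray
    c gray
      j gray
        b gray
          b→n: n is gray → back edge
Back edge closes the cycle n → k → c → j → b → n; its vertices are {b, c, j, k, n}.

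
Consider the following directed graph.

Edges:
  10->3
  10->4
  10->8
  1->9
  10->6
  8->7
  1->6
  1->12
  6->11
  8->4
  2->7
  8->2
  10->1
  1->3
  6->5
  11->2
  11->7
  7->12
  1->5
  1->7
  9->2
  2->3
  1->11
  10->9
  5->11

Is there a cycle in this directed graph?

DFS with white/gray/black marking, starting from 6:
6 gray
  5 gray
    11 gray
      2 gray
        3 gray
        3 black
        7 gray
          12 gray
          12 black
        7 black
      2 black
      11→7: 7 black — skip
    11 black
  5 black
  6→11: 11 black — skip
6 black
1 gray
  1→7: 7 black — skip
  1→6: 6 black — skip
  1→5: 5 black — skip
  1→11: 11 black — skip
  1→3: 3 black — skip
  1→12: 12 black — skip
  9 gray
    9→2: 2 black — skip
  9 black
1 black
4 gray
4 black
8 gray
  8→7: 7 black — skip
  8→4: 4 black — skip
  8→2: 2 black — skip
8 black
10 gray
  10→3: 3 black — skip
  10→6: 6 black — skip
  10→4: 4 black — skip
  10→9: 9 black — skip
  10→1: 1 black — skip
  10→8: 8 black — skip
10 black
Every edge goes to a white or black vertex — no back edge, so the graph is acyclic.

No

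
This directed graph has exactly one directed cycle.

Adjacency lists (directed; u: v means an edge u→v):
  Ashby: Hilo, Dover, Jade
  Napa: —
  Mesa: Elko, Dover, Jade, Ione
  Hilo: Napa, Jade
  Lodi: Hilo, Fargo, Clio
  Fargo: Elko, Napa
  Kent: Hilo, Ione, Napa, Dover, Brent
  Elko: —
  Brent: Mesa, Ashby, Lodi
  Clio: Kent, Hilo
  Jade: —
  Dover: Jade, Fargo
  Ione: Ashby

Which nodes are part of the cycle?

DFS with gray/black marking from Kent:
Kent gray
  Hilo gray
    Napa gray
    Napa black
    Jade gray
    Jade black
  Hilo black
  Ione gray
    Ashby gray
      Ashby→Hilo: Hilo black — skip
      Dover gray
        Dover→Jade: Jade black — skip
        Fargo gray
          Elko gray
          Elko black
          Fargo→Napa: Napa black — skip
        Fargo black
      Dover black
      Ashby→Jade: Jade black — skip
    Ashby black
  Ione black
  Kent→Napa: Napa black — skip
  Kent→Dover: Dover black — skip
  Brent gray
    Mesa gray
      Mesa→Elko: Elko black — skip
      Mesa→Dover: Dover black — skip
      Mesa→Jade: Jade black — skip
      Mesa→Ione: Ione black — skip
    Mesa black
    Brent→Ashby: Ashby black — skip
    Lodi gray
      Lodi→Hilo: Hilo black — skip
      Lodi→Fargo: Fargo black — skip
      Clio gray
        Clio→Kent: Kent is gray → back edge
Back edge closes the cycle Kent → Brent → Lodi → Clio → Kent; its vertices are {Clio, Kent, Lodi, Brent}.

Clio, Kent, Lodi, Brent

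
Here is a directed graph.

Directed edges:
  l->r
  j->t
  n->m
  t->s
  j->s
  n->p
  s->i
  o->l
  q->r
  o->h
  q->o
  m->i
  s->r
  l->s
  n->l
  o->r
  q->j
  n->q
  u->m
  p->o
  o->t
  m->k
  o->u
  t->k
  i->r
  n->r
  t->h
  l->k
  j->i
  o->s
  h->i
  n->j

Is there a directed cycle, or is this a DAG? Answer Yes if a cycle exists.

DFS with white/gray/black marking, starting from r:
r gray
r black
h gray
  i gray
    i→r: r black — skip
  i black
h black
j gray
  j→i: i black — skip
  s gray
    s→i: i black — skip
    s→r: r black — skip
  s black
  t gray
    t→h: h black — skip
    t→s: s black — skip
    k gray
    k black
  t black
j black
l gray
  l→k: k black — skip
  l→s: s black — skip
  l→r: r black — skip
l black
m gray
  m→i: i black — skip
  m→k: k black — skip
m black
n gray
  n→m: m black — skip
  q gray
    o gray
      o→h: h black — skip
      o→l: l black — skip
      o→t: t black — skip
      o→r: r black — skip
      u gray
        u→m: m black — skip
      u black
      o→s: s black — skip
    o black
    q→r: r black — skip
    q→j: j black — skip
  q black
  n→l: l black — skip
  n→r: r black — skip
  p gray
    p→o: o black — skip
  p black
  n→j: j black — skip
n black
Every edge goes to a white or black vertex — no back edge, so the graph is acyclic.

No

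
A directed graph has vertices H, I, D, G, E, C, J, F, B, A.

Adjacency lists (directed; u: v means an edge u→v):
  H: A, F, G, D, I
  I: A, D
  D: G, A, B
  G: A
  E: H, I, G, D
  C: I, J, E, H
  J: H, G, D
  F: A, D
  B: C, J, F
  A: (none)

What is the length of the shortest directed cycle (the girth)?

3

For each vertex v, BFS finds the shortest path from v back to v.
The shortest such closed walk is B → F → D → B, length 3.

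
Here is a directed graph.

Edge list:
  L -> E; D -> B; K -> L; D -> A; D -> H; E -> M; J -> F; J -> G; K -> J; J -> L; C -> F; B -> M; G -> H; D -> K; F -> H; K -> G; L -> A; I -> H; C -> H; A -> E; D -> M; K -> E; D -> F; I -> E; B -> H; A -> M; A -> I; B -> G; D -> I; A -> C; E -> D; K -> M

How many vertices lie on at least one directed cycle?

7

A vertex is on a directed cycle iff it belongs to a strongly connected component of size ≥ 2 (or has a self-loop).
The vertices on cycles are {A, D, E, I, J, K, L} — 7 in total.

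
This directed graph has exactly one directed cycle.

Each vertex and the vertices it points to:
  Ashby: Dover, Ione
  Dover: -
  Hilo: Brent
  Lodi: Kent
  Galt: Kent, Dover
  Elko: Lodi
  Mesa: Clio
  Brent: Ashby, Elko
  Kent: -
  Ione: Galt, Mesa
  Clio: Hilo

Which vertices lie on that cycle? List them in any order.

Clio, Hilo, Ione, Mesa, Ashby, Brent

DFS with gray/black marking from Brent:
Brent gray
  Ashby gray
    Dover gray
    Dover black
    Ione gray
      Galt gray
        Kent gray
        Kent black
        Galt→Dover: Dover black — skip
      Galt black
      Mesa gray
        Clio gray
          Hilo gray
            Hilo→Brent: Brent is gray → back edge
Back edge closes the cycle Brent → Ashby → Ione → Mesa → Clio → Hilo → Brent; its vertices are {Clio, Hilo, Ione, Mesa, Ashby, Brent}.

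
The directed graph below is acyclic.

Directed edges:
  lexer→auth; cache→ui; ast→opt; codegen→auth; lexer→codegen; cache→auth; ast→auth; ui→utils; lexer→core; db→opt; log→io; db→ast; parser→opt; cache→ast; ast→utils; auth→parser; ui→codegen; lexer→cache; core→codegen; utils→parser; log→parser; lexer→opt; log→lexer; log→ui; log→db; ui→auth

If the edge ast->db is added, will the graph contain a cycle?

Yes

Adding ast→db creates a cycle iff db can already reach ast.
Path from db: db → ast.
So db → … → ast → db is a cycle.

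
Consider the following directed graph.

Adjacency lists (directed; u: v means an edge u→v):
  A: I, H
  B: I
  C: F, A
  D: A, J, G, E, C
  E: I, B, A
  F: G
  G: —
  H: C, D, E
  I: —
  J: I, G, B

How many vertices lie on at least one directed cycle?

5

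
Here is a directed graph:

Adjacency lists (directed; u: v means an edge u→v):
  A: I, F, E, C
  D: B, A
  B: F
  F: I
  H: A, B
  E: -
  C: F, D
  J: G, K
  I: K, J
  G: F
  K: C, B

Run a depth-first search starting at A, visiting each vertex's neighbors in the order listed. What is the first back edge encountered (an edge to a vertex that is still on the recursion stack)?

F->I

DFS from A (visiting each vertex's neighbors in the order listed); mark gray on enter, black on exit:
A gray
  I gray
    K gray
      C gray
        F gray
          F→I: I is gray → back edge
First back edge: F → I.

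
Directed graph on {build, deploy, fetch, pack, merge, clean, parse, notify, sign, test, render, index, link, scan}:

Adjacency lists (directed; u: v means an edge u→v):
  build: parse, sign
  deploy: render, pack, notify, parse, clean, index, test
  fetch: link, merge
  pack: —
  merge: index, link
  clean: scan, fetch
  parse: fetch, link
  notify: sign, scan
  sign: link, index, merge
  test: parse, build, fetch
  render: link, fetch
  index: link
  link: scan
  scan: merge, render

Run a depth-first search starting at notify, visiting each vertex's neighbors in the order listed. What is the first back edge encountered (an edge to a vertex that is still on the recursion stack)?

index->link

DFS from notify (visiting each vertex's neighbors in the order listed); mark gray on enter, black on exit:
notify gray
  sign gray
    link gray
      scan gray
        merge gray
          index gray
            index→link: link is gray → back edge
First back edge: index → link.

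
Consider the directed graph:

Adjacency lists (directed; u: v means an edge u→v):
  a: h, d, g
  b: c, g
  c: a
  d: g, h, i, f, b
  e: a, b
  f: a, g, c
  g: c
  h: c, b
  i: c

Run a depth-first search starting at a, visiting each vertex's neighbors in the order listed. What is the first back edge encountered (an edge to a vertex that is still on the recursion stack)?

DFS from a (visiting each vertex's neighbors in the order listed); mark gray on enter, black on exit:
a gray
  h gray
    c gray
      c→a: a is gray → back edge
First back edge: c → a.

c→a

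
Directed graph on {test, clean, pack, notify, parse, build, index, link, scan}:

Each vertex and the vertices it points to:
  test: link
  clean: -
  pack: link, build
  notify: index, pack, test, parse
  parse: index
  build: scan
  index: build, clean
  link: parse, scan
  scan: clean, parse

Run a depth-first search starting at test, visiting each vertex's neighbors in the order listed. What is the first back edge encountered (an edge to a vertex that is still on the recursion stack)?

scan→parse

DFS from test (visiting each vertex's neighbors in the order listed); mark gray on enter, black on exit:
test gray
  link gray
    parse gray
      index gray
        build gray
          scan gray
            clean gray
            clean black
            scan→parse: parse is gray → back edge
First back edge: scan → parse.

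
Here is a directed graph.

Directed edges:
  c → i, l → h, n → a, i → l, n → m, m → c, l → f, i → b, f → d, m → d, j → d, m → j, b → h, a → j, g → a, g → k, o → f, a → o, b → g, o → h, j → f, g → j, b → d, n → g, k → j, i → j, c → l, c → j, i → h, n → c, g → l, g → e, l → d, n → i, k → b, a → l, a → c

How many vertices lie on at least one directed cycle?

A vertex is on a directed cycle iff it belongs to a strongly connected component of size ≥ 2 (or has a self-loop).
The vertices on cycles are {a, b, c, g, i, k} — 6 in total.

6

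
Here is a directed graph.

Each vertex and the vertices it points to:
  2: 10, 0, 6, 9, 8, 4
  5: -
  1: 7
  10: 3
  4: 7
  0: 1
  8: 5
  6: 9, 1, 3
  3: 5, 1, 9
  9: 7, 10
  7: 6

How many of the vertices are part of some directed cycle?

A vertex is on a directed cycle iff it belongs to a strongly connected component of size ≥ 2 (or has a self-loop).
The vertices on cycles are {1, 3, 6, 7, 9, 10} — 6 in total.

6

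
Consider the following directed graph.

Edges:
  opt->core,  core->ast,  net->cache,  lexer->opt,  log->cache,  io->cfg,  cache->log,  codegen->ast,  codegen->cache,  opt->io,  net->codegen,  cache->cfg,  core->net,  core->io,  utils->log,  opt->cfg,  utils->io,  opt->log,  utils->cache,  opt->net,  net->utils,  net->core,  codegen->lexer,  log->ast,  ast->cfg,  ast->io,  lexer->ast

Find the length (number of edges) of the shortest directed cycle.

For each vertex v, BFS finds the shortest path from v back to v.
The shortest such closed walk is net → core → net, length 2.

2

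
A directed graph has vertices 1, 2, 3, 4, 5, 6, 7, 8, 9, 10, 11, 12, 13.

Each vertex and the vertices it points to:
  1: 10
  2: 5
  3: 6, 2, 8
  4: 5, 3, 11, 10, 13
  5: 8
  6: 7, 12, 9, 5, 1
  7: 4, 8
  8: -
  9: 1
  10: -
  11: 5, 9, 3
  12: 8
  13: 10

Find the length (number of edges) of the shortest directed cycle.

4

For each vertex v, BFS finds the shortest path from v back to v.
The shortest such closed walk is 4 → 3 → 6 → 7 → 4, length 4.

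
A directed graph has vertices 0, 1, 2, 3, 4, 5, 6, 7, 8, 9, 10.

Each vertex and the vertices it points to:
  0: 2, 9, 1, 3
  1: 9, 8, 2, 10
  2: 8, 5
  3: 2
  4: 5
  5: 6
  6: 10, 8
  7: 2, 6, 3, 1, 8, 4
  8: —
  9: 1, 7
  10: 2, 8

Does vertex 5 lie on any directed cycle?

Yes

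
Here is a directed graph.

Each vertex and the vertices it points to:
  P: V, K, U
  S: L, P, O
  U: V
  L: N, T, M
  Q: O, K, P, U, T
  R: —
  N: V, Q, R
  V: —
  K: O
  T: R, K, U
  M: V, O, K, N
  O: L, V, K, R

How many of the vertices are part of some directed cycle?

8

A vertex is on a directed cycle iff it belongs to a strongly connected component of size ≥ 2 (or has a self-loop).
The vertices on cycles are {K, L, M, N, O, P, Q, T} — 8 in total.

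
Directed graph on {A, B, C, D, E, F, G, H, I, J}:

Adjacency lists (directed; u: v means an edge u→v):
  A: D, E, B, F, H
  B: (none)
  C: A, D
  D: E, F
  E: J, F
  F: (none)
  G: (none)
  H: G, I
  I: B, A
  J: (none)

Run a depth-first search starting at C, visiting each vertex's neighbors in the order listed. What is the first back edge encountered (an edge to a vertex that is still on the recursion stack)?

DFS from C (visiting each vertex's neighbors in the order listed); mark gray on enter, black on exit:
C gray
  A gray
    D gray
      E gray
        J gray
        J black
        F gray
        F black
      E black
      D→F: F black — skip
    D black
    A→E: E black — skip
    B gray
    B black
    A→F: F black — skip
    H gray
      G gray
      G black
      I gray
        I→B: B black — skip
        I→A: A is gray → back edge
First back edge: I → A.

I->A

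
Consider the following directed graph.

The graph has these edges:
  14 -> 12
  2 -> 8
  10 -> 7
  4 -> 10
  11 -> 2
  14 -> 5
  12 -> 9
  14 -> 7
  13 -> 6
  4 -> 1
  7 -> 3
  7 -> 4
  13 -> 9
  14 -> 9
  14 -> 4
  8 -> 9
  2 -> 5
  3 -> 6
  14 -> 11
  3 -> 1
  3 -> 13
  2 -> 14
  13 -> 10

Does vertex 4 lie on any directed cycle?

Yes

4 is on a cycle iff 4 can reach itself via ≥1 edge.
4 → 10 → 7 → 4 — yes.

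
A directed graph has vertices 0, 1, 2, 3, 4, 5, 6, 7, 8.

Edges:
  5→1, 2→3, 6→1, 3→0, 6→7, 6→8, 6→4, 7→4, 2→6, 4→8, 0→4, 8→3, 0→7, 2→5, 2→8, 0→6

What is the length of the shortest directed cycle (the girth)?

4

For each vertex v, BFS finds the shortest path from v back to v.
The shortest such closed walk is 8 → 3 → 0 → 4 → 8, length 4.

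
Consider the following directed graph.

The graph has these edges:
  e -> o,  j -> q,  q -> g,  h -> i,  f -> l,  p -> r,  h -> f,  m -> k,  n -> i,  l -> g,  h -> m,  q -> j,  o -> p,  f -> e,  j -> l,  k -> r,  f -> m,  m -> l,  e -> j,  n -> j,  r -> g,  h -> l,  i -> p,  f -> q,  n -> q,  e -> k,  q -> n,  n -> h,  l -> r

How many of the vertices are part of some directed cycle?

A vertex is on a directed cycle iff it belongs to a strongly connected component of size ≥ 2 (or has a self-loop).
The vertices on cycles are {e, f, h, j, n, q} — 6 in total.

6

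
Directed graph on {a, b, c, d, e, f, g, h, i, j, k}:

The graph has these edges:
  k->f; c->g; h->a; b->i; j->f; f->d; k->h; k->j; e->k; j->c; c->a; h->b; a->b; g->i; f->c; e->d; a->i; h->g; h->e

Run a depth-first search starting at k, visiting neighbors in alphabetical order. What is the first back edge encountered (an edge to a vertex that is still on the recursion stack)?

e→k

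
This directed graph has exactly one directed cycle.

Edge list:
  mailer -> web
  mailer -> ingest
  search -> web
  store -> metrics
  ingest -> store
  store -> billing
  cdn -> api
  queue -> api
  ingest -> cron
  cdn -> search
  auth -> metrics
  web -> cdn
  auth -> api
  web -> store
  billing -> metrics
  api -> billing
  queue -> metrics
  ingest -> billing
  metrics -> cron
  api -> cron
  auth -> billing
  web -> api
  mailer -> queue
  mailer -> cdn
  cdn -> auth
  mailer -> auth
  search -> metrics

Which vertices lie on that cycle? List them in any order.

cdn, web, search

DFS with gray/black marking from cdn:
cdn gray
  search gray
    web gray
      web→cdn: cdn is gray → back edge
Back edge closes the cycle cdn → search → web → cdn; its vertices are {cdn, web, search}.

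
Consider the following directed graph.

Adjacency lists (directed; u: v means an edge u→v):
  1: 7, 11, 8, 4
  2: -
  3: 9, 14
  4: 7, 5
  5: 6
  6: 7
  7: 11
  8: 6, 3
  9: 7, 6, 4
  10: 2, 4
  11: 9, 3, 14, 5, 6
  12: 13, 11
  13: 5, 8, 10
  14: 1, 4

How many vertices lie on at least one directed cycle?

10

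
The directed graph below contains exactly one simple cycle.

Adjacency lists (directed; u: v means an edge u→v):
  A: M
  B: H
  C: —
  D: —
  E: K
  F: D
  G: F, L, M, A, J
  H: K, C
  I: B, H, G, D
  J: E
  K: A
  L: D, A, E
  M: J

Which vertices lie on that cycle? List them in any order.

DFS with gray/black marking from J:
J gray
  E gray
    K gray
      A gray
        M gray
          M→J: J is gray → back edge
Back edge closes the cycle J → E → K → A → M → J; its vertices are {A, E, J, K, M}.

A, E, J, K, M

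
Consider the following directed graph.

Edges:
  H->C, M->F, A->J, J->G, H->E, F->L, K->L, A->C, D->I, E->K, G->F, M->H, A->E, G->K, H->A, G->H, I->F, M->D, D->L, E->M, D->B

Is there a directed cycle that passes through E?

Yes

E is on a cycle iff E can reach itself via ≥1 edge.
E → M → H → E — yes.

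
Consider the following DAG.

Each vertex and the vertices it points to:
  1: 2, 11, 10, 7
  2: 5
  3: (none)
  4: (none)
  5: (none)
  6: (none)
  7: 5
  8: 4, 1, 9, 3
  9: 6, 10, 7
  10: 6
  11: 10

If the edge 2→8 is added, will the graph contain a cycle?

Yes

Adding 2→8 creates a cycle iff 8 can already reach 2.
Path from 8: 8 → 1 → 2.
So 8 → … → 2 → 8 is a cycle.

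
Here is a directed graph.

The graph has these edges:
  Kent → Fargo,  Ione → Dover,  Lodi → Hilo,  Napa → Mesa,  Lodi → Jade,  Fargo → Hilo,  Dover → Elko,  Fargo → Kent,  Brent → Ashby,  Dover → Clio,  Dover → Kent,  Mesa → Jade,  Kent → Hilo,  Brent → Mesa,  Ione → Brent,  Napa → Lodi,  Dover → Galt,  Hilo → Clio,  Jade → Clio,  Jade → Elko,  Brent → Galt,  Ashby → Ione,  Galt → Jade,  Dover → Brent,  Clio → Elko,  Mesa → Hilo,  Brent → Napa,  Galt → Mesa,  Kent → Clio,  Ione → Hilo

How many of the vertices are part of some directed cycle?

A vertex is on a directed cycle iff it belongs to a strongly connected component of size ≥ 2 (or has a self-loop).
The vertices on cycles are {Ione, Kent, Ashby, Brent, Dover, Fargo} — 6 in total.

6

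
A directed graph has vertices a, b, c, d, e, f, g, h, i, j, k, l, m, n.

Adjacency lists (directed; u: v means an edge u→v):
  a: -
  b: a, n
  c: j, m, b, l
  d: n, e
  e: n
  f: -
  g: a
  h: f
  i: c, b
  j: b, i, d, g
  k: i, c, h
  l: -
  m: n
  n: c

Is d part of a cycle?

d is on a cycle iff d can reach itself via ≥1 edge.
d → n → c → j → d — yes.

Yes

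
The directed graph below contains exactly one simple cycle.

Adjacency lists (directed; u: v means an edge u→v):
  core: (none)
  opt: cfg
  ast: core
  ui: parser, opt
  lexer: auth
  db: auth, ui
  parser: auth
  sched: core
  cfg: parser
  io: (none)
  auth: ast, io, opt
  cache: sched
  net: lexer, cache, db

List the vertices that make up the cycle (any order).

DFS with gray/black marking from parser:
parser gray
  auth gray
    ast gray
      core gray
      core black
    ast black
    io gray
    io black
    opt gray
      cfg gray
        cfg→parser: parser is gray → back edge
Back edge closes the cycle parser → auth → opt → cfg → parser; its vertices are {cfg, opt, auth, parser}.

cfg, opt, auth, parser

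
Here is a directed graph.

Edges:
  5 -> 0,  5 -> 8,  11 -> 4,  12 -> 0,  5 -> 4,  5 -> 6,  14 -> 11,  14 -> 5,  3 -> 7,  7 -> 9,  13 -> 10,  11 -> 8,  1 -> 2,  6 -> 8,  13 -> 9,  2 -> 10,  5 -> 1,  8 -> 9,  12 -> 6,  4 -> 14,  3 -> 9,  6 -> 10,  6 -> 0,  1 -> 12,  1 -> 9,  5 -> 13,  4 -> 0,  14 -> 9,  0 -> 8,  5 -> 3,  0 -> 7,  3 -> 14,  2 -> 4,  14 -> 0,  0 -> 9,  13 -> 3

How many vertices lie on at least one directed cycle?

A vertex is on a directed cycle iff it belongs to a strongly connected component of size ≥ 2 (or has a self-loop).
The vertices on cycles are {1, 2, 3, 4, 5, 11, 13, 14} — 8 in total.

8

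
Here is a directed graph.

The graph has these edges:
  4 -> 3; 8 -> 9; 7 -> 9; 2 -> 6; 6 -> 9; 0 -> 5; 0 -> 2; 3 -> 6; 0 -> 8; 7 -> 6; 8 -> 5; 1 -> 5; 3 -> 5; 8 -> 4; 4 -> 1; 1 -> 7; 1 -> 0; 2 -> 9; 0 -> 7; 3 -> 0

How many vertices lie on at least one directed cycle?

5

A vertex is on a directed cycle iff it belongs to a strongly connected component of size ≥ 2 (or has a self-loop).
The vertices on cycles are {0, 1, 3, 4, 8} — 5 in total.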